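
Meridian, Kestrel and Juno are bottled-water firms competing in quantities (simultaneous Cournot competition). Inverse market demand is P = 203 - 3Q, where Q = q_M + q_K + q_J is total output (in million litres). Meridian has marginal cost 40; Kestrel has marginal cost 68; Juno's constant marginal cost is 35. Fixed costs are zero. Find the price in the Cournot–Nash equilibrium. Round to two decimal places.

Meridian's profit: π_M = (203 - 3Q)q_M - (40q_M). Setting ∂π_M/∂q_M = 0: 163 - 6q_M - 3(q_K + q_J) = 0.
Kestrel's first-order condition: 135 - 6q_K - 3(q_M + q_J) = 0.
Juno's profit: π_J = (203 - 3Q)q_J - (35q_J). Setting ∂π_J/∂q_J = 0: 168 - 6q_J - 3(q_M + q_K) = 0.
Adding the 3 conditions: 466 − 6Q − 6Q = 0, i.e. Q = 233/6.
Back-substituting: q_M = (163 − 233/2)/3 = 31/2, q_K = (135 − 233/2)/3 = 37/6, q_J = (168 − 233/2)/3 = 103/6.
Total output Q = 233/6, so price P = 203 - 3·(233/6) = 173/2.

86.50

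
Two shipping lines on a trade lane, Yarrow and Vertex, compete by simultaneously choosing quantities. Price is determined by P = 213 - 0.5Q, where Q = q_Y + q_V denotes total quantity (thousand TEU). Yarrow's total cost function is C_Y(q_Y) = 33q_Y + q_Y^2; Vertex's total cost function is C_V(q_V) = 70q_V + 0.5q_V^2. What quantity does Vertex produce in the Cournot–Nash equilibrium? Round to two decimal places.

58.96

Yarrow's profit: π_Y = (213 - 0.5Q)q_Y - (33q_Y + q_Y²). Setting ∂π_Y/∂q_Y = 0: 180 - 3q_Y - (1/2)(q_V) = 0.
Vertex's profit: π_V = (213 - 0.5Q)q_V - (70q_V + (1/2)q_V²). Setting ∂π_V/∂q_V = 0: 143 - 2q_V - (1/2)(q_Y) = 0.
Rearranging gives the reaction functions q_Y = (180 - (1/2)q_V)/3 and q_V = (143 - (1/2)q_Y)/2.
Solving the pair: q_Y = 1154/23, q_V = 1356/23.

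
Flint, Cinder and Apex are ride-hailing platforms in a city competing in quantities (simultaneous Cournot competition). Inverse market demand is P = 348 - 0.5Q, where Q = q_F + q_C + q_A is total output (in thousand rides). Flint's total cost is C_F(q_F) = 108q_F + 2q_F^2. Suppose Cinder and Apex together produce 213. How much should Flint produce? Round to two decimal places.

With rivals' combined output fixed at 213, Flint's profit is π_F = (348 - (1/2)·213 - (1/2)q_F)q_F - (108q_F + 2q_F²) = (483/2 - (1/2)q_F)q_F - (108q_F + 2q_F²).
∂π_F/∂q_F = 267/2 - 5q_F = 0, so q_F = 267/10.

26.70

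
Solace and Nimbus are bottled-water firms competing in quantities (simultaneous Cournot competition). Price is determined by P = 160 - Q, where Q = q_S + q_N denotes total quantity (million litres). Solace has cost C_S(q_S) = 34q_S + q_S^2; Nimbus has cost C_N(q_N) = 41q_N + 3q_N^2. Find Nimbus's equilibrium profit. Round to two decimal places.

Solace's profit: π_S = (160 - Q)q_S - (34q_S + q_S²). Setting ∂π_S/∂q_S = 0: 126 - 4q_S - (q_N) = 0.
Nimbus's profit: π_N = (160 - Q)q_N - (41q_N + 3q_N²). Setting ∂π_N/∂q_N = 0: 119 - 8q_N - (q_S) = 0.
Rearranging gives the reaction functions q_S = (126 - q_N)/4 and q_N = (119 - q_S)/8.
Substituting one into the other gives q_S = 889/31 and q_N = 350/31.
Price P = 160 - 1239/31 = 120.0323.
Nimbus's profit: 120.0323·(350/31) - 41·(350/31) - 3(350/31)² = 509.8855.

509.89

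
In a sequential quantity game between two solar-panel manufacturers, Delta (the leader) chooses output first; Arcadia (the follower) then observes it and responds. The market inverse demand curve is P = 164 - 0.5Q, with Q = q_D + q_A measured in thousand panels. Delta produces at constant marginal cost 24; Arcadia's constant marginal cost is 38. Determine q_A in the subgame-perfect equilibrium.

The follower Arcadia best-responds to any q_D: π_A = (164 - 0.5Q)q_A - 38q_A.
Follower FOC: 126 - (1/2)q_D - q_A = 0, so q_A(q_D) = (126 - (1/2)q_D).
The leader anticipates this reaction. Substituting into P = 164 - 0.5Q gives P = 101 - (1/4)q_D, so π_D = (101 - (1/4)q_D)q_D - 24q_D.
The leader's first-order condition 77 - (1/2)q_D = 0 yields q_D = 154.
Then q_A = (126 - (1/2)·154) = 49.

49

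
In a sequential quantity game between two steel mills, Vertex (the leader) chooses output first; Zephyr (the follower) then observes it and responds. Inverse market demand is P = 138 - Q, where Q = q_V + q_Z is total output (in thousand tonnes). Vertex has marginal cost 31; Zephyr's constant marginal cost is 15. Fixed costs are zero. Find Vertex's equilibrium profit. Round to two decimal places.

The follower Zephyr best-responds to any q_V: π_Z = (138 - Q)q_Z - 15q_Z.
∂π_Z/∂q_Z = 123 - q_V - 2q_Z = 0 gives the reaction function q_Z = (123 - q_V)/2.
The leader anticipates this reaction. Substituting into P = 138 - Q gives P = 153/2 - (1/2)q_V, so π_V = (153/2 - (1/2)q_V)q_V - 31q_V.
Leader FOC: 91/2 - q_V = 0, so q_V = 91/2.
Then q_Z = (123 - 91/2)/2 = 155/4.
Price P = 138 - 337/4 = 215/4.
Vertex's profit: (215/4 - 31)·(91/2) = 1035.1250.

1035.13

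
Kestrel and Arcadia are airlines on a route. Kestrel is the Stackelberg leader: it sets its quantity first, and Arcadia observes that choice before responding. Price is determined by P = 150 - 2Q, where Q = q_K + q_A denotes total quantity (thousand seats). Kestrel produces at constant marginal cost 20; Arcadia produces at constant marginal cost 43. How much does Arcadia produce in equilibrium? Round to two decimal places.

The follower Arcadia best-responds to any q_K: π_A = (150 - 2Q)q_A - 43q_A.
Setting the follower's marginal profit to zero, 107 - 2q_K - 4q_A = 0, i.e. q_A = (107 - 2q_K)/4.
Kestrel substitutes q_A(q_K) into its own profit: π_K = q_K(150 - 2q_K - (107 - 2q_K)/2) - 20q_K = (193/2 - q_K)q_K - 20q_K.
Leader FOC: 153/2 - 2q_K = 0, so q_K = 153/4.
Then q_A = (107 - 2·(153/4))/4 = 61/8.

7.63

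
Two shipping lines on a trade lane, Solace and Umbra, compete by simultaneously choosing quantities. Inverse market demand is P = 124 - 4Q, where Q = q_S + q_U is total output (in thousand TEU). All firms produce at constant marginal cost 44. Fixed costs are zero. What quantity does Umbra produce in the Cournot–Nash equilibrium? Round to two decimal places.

Each firm earns π_i = (124 - 4Q)q_i - 44q_i.
Setting ∂π_i/∂q_i = 0 with rivals' quantities fixed: 80 - 8q_i - 4q_j = 0.
By symmetry each firm produces the same amount; substituting q_j = q_i yields q_i = 80/12 = 20/3.

6.67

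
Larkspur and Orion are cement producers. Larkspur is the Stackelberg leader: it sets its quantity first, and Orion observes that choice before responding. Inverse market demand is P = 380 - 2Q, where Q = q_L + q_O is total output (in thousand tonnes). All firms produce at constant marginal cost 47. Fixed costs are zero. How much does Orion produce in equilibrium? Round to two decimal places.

41.63

Solve by backward induction. Given q_L, the follower Orion maximises π_O = (380 - 2q_L - 2q_O)q_O - 47q_O.
Follower FOC: 333 - 2q_L - 4q_O = 0, so q_O(q_L) = (333 - 2q_L)/4.
The leader anticipates this reaction. Substituting into P = 380 - 2Q gives P = 427/2 - q_L, so π_L = (427/2 - q_L)q_L - 47q_L.
Maximising: ∂π_L/∂q_L = 333/2 - 2q_L = 0, giving q_L = 333/4.
Then q_O = (333 - 2·(333/4))/4 = 333/8.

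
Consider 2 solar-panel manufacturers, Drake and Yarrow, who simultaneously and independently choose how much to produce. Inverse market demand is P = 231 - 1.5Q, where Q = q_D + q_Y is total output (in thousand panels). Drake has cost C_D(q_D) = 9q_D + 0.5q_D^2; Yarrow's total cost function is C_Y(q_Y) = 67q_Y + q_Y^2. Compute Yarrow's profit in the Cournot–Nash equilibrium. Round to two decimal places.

827.84

Drake's profit: π_D = (231 - 1.5Q)q_D - (9q_D + (1/2)q_D²). Setting ∂π_D/∂q_D = 0: 222 - 4q_D - (3/2)(q_Y) = 0.
Yarrow's profit: π_Y = (231 - 1.5Q)q_Y - (67q_Y + q_Y²). Setting ∂π_Y/∂q_Y = 0: 164 - 5q_Y - (3/2)(q_D) = 0.
So q_D = (222 - (3/2)q_Y)/4 and q_Y = (164 - (3/2)q_D)/5.
Solving the pair: q_D = 48.6761, q_Y = 1292/71.
Price P = 231 - (3/2)·66.8732 = 130.6901.
Yarrow's profit: 130.6901·(1292/71) - 67·(1292/71) - (1292/71)² = 827.8437.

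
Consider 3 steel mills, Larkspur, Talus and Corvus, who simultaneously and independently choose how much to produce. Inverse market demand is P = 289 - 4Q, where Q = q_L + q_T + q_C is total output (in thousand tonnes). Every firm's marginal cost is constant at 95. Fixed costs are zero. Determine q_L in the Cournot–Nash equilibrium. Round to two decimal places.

Each firm earns π_i = (289 - 4Q)q_i - 95q_i.
Setting ∂π_i/∂q_i = 0 with rivals' quantities fixed: 194 - 8q_i - 4·Σ_{j≠i} q_j = 0.
By symmetry each firm produces the same amount; substituting Σ_{j≠i} q_j = 2q_i yields q_i = 194/16 = 97/8.

12.13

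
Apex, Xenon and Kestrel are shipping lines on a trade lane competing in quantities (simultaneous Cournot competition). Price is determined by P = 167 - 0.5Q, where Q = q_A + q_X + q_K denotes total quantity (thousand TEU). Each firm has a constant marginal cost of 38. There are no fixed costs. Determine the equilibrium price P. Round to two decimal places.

Each firm earns π_i = (167 - 0.5Q)q_i - 38q_i.
Setting ∂π_i/∂q_i = 0 with rivals' quantities fixed: 129 - q_i - (1/2)·Σ_{j≠i} q_j = 0.
By symmetry each firm produces the same amount; substituting Σ_{j≠i} q_j = 2q_i yields q_i = 129/2.
Total output Q = 387/2, so price P = 167 - (1/2)·(387/2) = 281/4.

70.25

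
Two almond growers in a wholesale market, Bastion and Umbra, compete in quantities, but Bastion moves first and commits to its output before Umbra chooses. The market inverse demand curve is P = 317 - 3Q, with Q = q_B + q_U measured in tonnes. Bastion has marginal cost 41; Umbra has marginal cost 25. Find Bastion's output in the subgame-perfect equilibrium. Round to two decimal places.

Solve by backward induction. Given q_B, the follower Umbra maximises π_U = (317 - 3q_B - 3q_U)q_U - 25q_U.
∂π_U/∂q_U = 292 - 3q_B - 6q_U = 0 gives the reaction function q_U = (292 - 3q_B)/6.
Bastion substitutes q_U(q_B) into its own profit: π_B = q_B(317 - 3q_B - (292 - 3q_B)/2) - 41q_B = (171 - (3/2)q_B)q_B - 41q_B.
Leader FOC: 130 - 3q_B = 0, so q_B = 130/3.
Then q_U = (292 - 3·(130/3))/6 = 27.

43.33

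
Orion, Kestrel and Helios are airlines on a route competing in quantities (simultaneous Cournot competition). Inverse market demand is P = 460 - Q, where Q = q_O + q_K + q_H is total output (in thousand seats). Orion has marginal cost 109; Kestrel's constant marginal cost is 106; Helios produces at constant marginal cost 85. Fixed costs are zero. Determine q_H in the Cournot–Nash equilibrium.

Orion's profit: π_O = (460 - Q)q_O - (109q_O). Setting ∂π_O/∂q_O = 0: 351 - 2q_O - (q_K + q_H) = 0.
Kestrel's profit: π_K = (460 - Q)q_K - (106q_K). Setting ∂π_K/∂q_K = 0: 354 - 2q_K - (q_O + q_H) = 0.
Helios's profit: π_H = (460 - Q)q_H - (85q_H). Setting ∂π_H/∂q_H = 0: 375 - 2q_H - (q_O + q_K) = 0.
Adding the 3 conditions: 1080 − 2Q − 2Q = 0, i.e. Q = 270.
Back-substituting: q_O = (351 − 270) = 81, q_K = (354 − 270) = 84, q_H = (375 − 270) = 105.

105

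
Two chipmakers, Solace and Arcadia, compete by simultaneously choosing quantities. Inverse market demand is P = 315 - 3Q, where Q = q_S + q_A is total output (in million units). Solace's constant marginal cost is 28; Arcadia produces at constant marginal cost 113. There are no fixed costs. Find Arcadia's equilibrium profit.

Solace's profit: π_S = (315 - 3Q)q_S - (28q_S). Setting ∂π_S/∂q_S = 0: 287 - 6q_S - 3(q_A) = 0.
Arcadia's first-order condition: 202 - 6q_A - 3(q_S) = 0.
Rearranging gives the reaction functions q_S = (287 - 3q_A)/6 and q_A = (202 - 3q_S)/6.
Substituting one into the other gives q_S = 124/3 and q_A = 13.
Price P = 315 - 3·(163/3) = 152.
Arcadia's profit: (152 - 113)·13 = 507.

507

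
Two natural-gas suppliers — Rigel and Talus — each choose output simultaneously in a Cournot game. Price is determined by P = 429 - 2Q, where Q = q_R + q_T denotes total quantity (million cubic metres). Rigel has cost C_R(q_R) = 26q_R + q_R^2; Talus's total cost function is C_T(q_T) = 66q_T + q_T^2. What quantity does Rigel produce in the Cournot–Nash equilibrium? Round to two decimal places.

Rigel's profit: π_R = (429 - 2Q)q_R - (26q_R + q_R²). Setting ∂π_R/∂q_R = 0: 403 - 6q_R - 2(q_T) = 0.
Talus's profit: π_T = (429 - 2Q)q_T - (66q_T + q_T²). Setting ∂π_T/∂q_T = 0: 363 - 6q_T - 2(q_R) = 0.
So q_R = (403 - 2q_T)/6 and q_T = (363 - 2q_R)/6.
Substituting one into the other gives q_R = 423/8 and q_T = 343/8.

52.88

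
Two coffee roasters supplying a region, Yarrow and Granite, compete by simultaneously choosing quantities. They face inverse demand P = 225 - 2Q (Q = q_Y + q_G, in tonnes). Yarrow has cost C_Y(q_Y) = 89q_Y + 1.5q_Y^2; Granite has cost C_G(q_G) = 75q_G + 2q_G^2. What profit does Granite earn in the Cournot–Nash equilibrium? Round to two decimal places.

895.39

Yarrow's profit: π_Y = (225 - 2Q)q_Y - (89q_Y + (3/2)q_Y²). Setting ∂π_Y/∂q_Y = 0: 136 - 7q_Y - 2(q_G) = 0.
Granite's profit: π_G = (225 - 2Q)q_G - (75q_G + 2q_G²). Setting ∂π_G/∂q_G = 0: 150 - 8q_G - 2(q_Y) = 0.
So q_Y = (136 - 2q_G)/7 and q_G = (150 - 2q_Y)/8.
Solving the pair: q_Y = 197/13, q_G = 389/26.
Price P = 225 - 2·(783/26) = 164.7692.
Granite's profit: 164.7692·(389/26) - 75·(389/26) - 2(389/26)² = 895.3905.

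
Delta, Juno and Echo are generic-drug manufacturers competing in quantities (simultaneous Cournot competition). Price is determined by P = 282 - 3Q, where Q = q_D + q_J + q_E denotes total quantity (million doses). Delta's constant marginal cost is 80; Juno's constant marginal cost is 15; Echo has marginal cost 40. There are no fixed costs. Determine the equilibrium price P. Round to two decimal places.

104.25

Delta's profit: π_D = (282 - 3Q)q_D - (80q_D). Setting ∂π_D/∂q_D = 0: 202 - 6q_D - 3(q_J + q_E) = 0.
Juno's first-order condition: 267 - 6q_J - 3(q_D + q_E) = 0.
Echo's first-order condition: 242 - 6q_E - 3(q_D + q_J) = 0.
Adding the 3 conditions: 711 − 6Q − 6Q = 0, i.e. Q = 237/4.
Back-substituting: q_D = (202 − 711/4)/3 = 97/12, q_J = (267 − 711/4)/3 = 119/4, q_E = (242 − 711/4)/3 = 257/12.
Total output Q = 237/4, so price P = 282 - 3·(237/4) = 417/4.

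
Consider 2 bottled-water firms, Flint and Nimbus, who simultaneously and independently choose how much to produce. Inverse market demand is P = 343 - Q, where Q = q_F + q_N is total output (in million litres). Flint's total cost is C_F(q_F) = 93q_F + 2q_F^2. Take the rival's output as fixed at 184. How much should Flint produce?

11

With the rival's output fixed at 184, Flint's profit is π_F = (343 - 184 - q_F)q_F - (93q_F + 2q_F²) = (159 - q_F)q_F - (93q_F + 2q_F²).
∂π_F/∂q_F = 66 - 6q_F = 0, so q_F = 11.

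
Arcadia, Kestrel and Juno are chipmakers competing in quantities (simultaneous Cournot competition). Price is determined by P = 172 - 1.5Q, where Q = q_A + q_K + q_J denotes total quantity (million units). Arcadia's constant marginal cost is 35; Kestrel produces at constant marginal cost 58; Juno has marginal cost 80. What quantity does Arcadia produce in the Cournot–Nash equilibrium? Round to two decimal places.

Arcadia's profit: π_A = (172 - 1.5Q)q_A - (35q_A). Setting ∂π_A/∂q_A = 0: 137 - 3q_A - (3/2)(q_K + q_J) = 0.
Kestrel's first-order condition: 114 - 3q_K - (3/2)(q_A + q_J) = 0.
Juno's profit: π_J = (172 - 1.5Q)q_J - (80q_J). Setting ∂π_J/∂q_J = 0: 92 - 3q_J - (3/2)(q_A + q_K) = 0.
Adding the 3 first-order conditions: 343 − 6Q = 0, so Q = 343/6.
Back-substituting: q_A = (137 − 343/4)/(3/2) = 205/6, q_K = (114 − 343/4)/(3/2) = 113/6, q_J = (92 − 343/4)/(3/2) = 25/6.

34.17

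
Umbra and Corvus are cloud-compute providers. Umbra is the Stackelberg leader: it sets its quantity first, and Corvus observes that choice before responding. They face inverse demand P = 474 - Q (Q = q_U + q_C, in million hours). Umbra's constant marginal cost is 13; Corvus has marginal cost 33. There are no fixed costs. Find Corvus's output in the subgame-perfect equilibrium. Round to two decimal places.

The follower Corvus best-responds to any q_U: π_C = (474 - Q)q_C - 33q_C.
∂π_C/∂q_C = 441 - q_U - 2q_C = 0 gives the reaction function q_C = (441 - q_U)/2.
Umbra substitutes q_C(q_U) into its own profit: π_U = q_U(474 - q_U - (441 - q_U)/2) - 13q_U = (507/2 - (1/2)q_U)q_U - 13q_U.
Leader FOC: 481/2 - q_U = 0, so q_U = 481/2.
Then q_C = (441 - 481/2)/2 = 401/4.

100.25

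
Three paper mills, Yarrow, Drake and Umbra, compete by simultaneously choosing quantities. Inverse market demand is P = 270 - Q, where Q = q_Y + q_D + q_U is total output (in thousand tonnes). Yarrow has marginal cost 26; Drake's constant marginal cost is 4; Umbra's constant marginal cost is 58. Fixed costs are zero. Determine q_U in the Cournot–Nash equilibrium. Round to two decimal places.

31.50

Yarrow's profit: π_Y = (270 - Q)q_Y - (26q_Y). Setting ∂π_Y/∂q_Y = 0: 244 - 2q_Y - (q_D + q_U) = 0.
Drake's first-order condition: 266 - 2q_D - (q_Y + q_U) = 0.
Umbra's profit: π_U = (270 - Q)q_U - (58q_U). Setting ∂π_U/∂q_U = 0: 212 - 2q_U - (q_Y + q_D) = 0.
Adding the 3 conditions: 722 − 2Q − 2Q = 0, i.e. Q = 361/2.
Back-substituting: q_Y = (244 − 361/2) = 127/2, q_D = (266 − 361/2) = 171/2, q_U = (212 − 361/2) = 63/2.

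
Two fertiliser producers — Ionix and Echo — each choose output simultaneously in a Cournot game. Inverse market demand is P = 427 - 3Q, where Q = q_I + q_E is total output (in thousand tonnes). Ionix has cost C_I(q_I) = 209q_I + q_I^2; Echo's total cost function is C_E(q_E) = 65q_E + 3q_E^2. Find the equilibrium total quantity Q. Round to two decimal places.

Ionix's profit: π_I = (427 - 3Q)q_I - (209q_I + q_I²). Setting ∂π_I/∂q_I = 0: 218 - 8q_I - 3(q_E) = 0.
Echo's profit: π_E = (427 - 3Q)q_E - (65q_E + 3q_E²). Setting ∂π_E/∂q_E = 0: 362 - 12q_E - 3(q_I) = 0.
Best responses: q_I = (218 - 3q_E)/8, q_E = (362 - 3q_I)/12.
Solving the pair: q_I = 510/29, q_E = 25.7701.
Total output Q = 510/29 + 25.7701 = 43.3563.

43.36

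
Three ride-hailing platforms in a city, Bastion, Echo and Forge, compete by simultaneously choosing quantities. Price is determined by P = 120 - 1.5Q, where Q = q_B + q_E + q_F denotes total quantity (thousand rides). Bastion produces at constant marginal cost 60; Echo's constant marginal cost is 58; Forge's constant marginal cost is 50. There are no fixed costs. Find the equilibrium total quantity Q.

Bastion's profit: π_B = (120 - 1.5Q)q_B - (60q_B). Setting ∂π_B/∂q_B = 0: 60 - 3q_B - (3/2)(q_E + q_F) = 0.
Echo's profit: π_E = (120 - 1.5Q)q_E - (58q_E). Setting ∂π_E/∂q_E = 0: 62 - 3q_E - (3/2)(q_B + q_F) = 0.
Forge's profit: π_F = (120 - 1.5Q)q_F - (50q_F). Setting ∂π_F/∂q_F = 0: 70 - 3q_F - (3/2)(q_B + q_E) = 0.
Summing all 3 equations gives 192 − 6Q = 0, hence Q = 32.
Back-substituting: q_B = (60 − 48)/(3/2) = 8, q_E = (62 − 48)/(3/2) = 28/3, q_F = (70 − 48)/(3/2) = 44/3.
Total output Q = 8 + 28/3 + 44/3 = 32.

32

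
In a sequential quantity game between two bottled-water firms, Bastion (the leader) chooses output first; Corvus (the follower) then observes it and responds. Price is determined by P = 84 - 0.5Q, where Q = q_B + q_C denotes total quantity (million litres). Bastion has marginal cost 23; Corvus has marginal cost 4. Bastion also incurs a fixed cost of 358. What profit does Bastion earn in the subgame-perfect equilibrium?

Solve by backward induction. Given q_B, the follower Corvus maximises π_C = (84 - (1/2)q_B - (1/2)q_C)q_C - 4q_C.
∂π_C/∂q_C = 80 - (1/2)q_B - q_C = 0 gives the reaction function q_C = (80 - (1/2)q_B).
Bastion substitutes q_C(q_B) into its own profit: π_B = q_B(84 - (1/2)q_B - (80 - (1/2)q_B)/2) - 23q_B = (44 - (1/4)q_B)q_B - 23q_B.
Maximising: ∂π_B/∂q_B = 21 - (1/2)q_B = 0, giving q_B = 42.
Then q_C = (80 - (1/2)·42) = 59.
Price P = 84 - (1/2)·101 = 67/2.
Bastion's profit: (67/2 - 23)·42 - 358 = 83.

83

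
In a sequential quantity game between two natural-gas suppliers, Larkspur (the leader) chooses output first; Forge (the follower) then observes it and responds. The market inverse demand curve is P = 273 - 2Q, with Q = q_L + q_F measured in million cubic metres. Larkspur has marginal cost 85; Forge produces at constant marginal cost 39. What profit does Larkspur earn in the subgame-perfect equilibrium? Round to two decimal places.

1260.25

Solve by backward induction. Given q_L, the follower Forge maximises π_F = (273 - 2q_L - 2q_F)q_F - 39q_F.
∂π_F/∂q_F = 234 - 2q_L - 4q_F = 0 gives the reaction function q_F = (234 - 2q_L)/4.
The leader anticipates this reaction. Substituting into P = 273 - 2Q gives P = 156 - q_L, so π_L = (156 - q_L)q_L - 85q_L.
Maximising: ∂π_L/∂q_L = 71 - 2q_L = 0, giving q_L = 71/2.
Then q_F = (234 - 2·(71/2))/4 = 163/4.
Price P = 273 - 2·(305/4) = 241/2.
Larkspur's profit: (241/2 - 85)·(71/2) = 1260.2500.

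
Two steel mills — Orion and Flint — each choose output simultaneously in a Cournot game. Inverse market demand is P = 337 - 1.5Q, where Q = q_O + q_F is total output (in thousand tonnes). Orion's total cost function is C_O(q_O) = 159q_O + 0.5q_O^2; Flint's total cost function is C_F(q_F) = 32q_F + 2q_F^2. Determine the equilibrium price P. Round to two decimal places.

Orion's profit: π_O = (337 - 1.5Q)q_O - (159q_O + (1/2)q_O²). Setting ∂π_O/∂q_O = 0: 178 - 4q_O - (3/2)(q_F) = 0.
Flint's first-order condition: 305 - 7q_F - (3/2)(q_O) = 0.
Best responses: q_O = (178 - (3/2)q_F)/4, q_F = (305 - (3/2)q_O)/7.
Solving the pair: q_O = 30.6214, q_F = 37.0097.
Total output Q = 67.6311, so price P = 337 - (3/2)·67.6311 = 235.5534.

235.55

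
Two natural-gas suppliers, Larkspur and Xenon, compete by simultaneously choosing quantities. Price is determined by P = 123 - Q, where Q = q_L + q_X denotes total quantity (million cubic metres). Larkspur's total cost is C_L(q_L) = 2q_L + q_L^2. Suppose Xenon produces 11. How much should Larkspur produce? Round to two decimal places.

With the rival's output fixed at 11, Larkspur's profit is π_L = (123 - 11 - q_L)q_L - (2q_L + q_L²) = (112 - q_L)q_L - (2q_L + q_L²).
∂π_L/∂q_L = 110 - 4q_L = 0, so q_L = 55/2.

27.50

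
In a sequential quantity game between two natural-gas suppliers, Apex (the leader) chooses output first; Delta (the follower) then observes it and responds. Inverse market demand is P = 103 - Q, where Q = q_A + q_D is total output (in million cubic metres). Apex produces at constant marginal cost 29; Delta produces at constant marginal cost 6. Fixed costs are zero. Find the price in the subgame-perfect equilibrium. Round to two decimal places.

Solve by backward induction. Given q_A, the follower Delta maximises π_D = (103 - q_A - q_D)q_D - 6q_D.
Setting the follower's marginal profit to zero, 97 - q_A - 2q_D = 0, i.e. q_D = (97 - q_A)/2.
The leader anticipates this reaction. Substituting into P = 103 - Q gives P = 109/2 - (1/2)q_A, so π_A = (109/2 - (1/2)q_A)q_A - 29q_A.
The leader's first-order condition 51/2 - q_A = 0 yields q_A = 51/2.
Then q_D = (97 - 51/2)/2 = 143/4.
Total output Q = 245/4, so price P = 103 - 245/4 = 167/4.

41.75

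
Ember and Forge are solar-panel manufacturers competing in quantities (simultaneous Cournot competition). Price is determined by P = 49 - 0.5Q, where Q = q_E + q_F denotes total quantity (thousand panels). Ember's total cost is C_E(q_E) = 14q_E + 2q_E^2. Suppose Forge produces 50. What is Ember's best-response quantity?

2

With the rival's output fixed at 50, Ember's profit is π_E = (49 - (1/2)·50 - (1/2)q_E)q_E - (14q_E + 2q_E²) = (24 - (1/2)q_E)q_E - (14q_E + 2q_E²).
∂π_E/∂q_E = 10 - 5q_E = 0, so q_E = 2.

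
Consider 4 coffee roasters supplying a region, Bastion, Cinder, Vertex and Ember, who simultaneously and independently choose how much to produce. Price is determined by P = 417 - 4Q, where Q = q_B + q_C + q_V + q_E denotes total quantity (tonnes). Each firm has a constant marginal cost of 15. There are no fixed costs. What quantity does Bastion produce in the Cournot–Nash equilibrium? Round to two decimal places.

Each firm earns π_i = (417 - 4Q)q_i - 15q_i.
Setting ∂π_i/∂q_i = 0 with rivals' quantities fixed: 402 - 8q_i - 4·Σ_{j≠i} q_j = 0.
With identical firms every q_j equals q_i, so Σ_{j≠i} q_j = 3q_i and 402 = 20q_i, giving q_i = 201/10.

20.10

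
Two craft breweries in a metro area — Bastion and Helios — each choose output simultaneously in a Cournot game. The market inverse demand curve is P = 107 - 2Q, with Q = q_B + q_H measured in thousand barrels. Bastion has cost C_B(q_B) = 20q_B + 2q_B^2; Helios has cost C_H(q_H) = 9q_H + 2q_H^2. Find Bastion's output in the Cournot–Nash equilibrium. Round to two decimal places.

Bastion's profit: π_B = (107 - 2Q)q_B - (20q_B + 2q_B²). Setting ∂π_B/∂q_B = 0: 87 - 8q_B - 2(q_H) = 0.
Helios's profit: π_H = (107 - 2Q)q_H - (9q_H + 2q_H²). Setting ∂π_H/∂q_H = 0: 98 - 8q_H - 2(q_B) = 0.
So q_B = (87 - 2q_H)/8 and q_H = (98 - 2q_B)/8.
Solving the pair: q_B = 25/3, q_H = 61/6.

8.33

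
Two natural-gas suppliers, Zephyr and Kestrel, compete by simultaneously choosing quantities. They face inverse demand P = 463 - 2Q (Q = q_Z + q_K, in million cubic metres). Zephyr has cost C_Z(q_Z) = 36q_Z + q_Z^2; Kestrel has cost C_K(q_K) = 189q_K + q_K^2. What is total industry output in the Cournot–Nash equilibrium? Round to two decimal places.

87.63

Zephyr's profit: π_Z = (463 - 2Q)q_Z - (36q_Z + q_Z²). Setting ∂π_Z/∂q_Z = 0: 427 - 6q_Z - 2(q_K) = 0.
Kestrel's first-order condition: 274 - 6q_K - 2(q_Z) = 0.
Best responses: q_Z = (427 - 2q_K)/6, q_K = (274 - 2q_Z)/6.
Solving the pair: q_Z = 1007/16, q_K = 395/16.
Total output Q = 1007/16 + 395/16 = 701/8.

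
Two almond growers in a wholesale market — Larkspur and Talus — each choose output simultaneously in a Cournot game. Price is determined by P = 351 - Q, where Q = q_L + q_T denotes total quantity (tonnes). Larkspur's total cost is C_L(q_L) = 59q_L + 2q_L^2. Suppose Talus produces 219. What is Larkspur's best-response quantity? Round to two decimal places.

With the rival's output fixed at 219, Larkspur's profit is π_L = (351 - 219 - q_L)q_L - (59q_L + 2q_L²) = (132 - q_L)q_L - (59q_L + 2q_L²).
∂π_L/∂q_L = 73 - 6q_L = 0, so q_L = 73/6.

12.17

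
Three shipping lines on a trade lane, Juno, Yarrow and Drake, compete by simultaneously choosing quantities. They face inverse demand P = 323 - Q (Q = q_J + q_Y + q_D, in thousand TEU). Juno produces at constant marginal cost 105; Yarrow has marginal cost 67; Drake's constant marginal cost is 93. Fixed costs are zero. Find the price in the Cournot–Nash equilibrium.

Juno's profit: π_J = (323 - Q)q_J - (105q_J). Setting ∂π_J/∂q_J = 0: 218 - 2q_J - (q_Y + q_D) = 0.
Yarrow's profit: π_Y = (323 - Q)q_Y - (67q_Y). Setting ∂π_Y/∂q_Y = 0: 256 - 2q_Y - (q_J + q_D) = 0.
Drake's first-order condition: 230 - 2q_D - (q_J + q_Y) = 0.
Adding the 3 conditions: 704 − 2Q − 2Q = 0, i.e. Q = 176.
Back-substituting: q_J = (218 − 176) = 42, q_Y = (256 − 176) = 80, q_D = (230 − 176) = 54.
Total output Q = 176, so price P = 323 - 176 = 147.

147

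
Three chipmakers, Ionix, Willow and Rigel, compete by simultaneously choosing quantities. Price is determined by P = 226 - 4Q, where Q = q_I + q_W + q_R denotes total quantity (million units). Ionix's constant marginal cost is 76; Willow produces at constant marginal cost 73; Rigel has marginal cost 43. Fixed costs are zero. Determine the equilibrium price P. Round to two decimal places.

Ionix's profit: π_I = (226 - 4Q)q_I - (76q_I). Setting ∂π_I/∂q_I = 0: 150 - 8q_I - 4(q_W + q_R) = 0.
Willow's profit: π_W = (226 - 4Q)q_W - (73q_W). Setting ∂π_W/∂q_W = 0: 153 - 8q_W - 4(q_I + q_R) = 0.
Rigel's first-order condition: 183 - 8q_R - 4(q_I + q_W) = 0.
Adding the 3 conditions: 486 − 8Q − 8Q = 0, i.e. Q = 243/8.
Back-substituting: q_I = (150 − 243/2)/4 = 57/8, q_W = (153 − 243/2)/4 = 63/8, q_R = (183 − 243/2)/4 = 123/8.
Total output Q = 243/8, so price P = 226 - 4·(243/8) = 209/2.

104.50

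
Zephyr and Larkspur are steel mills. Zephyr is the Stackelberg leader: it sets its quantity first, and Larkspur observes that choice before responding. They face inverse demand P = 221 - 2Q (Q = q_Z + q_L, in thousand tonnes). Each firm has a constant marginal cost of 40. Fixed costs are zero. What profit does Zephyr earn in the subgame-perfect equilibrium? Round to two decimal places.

Solve by backward induction. Given q_Z, the follower Larkspur maximises π_L = (221 - 2q_Z - 2q_L)q_L - 40q_L.
∂π_L/∂q_L = 181 - 2q_Z - 4q_L = 0 gives the reaction function q_L = (181 - 2q_Z)/4.
The leader anticipates this reaction. Substituting into P = 221 - 2Q gives P = 261/2 - q_Z, so π_Z = (261/2 - q_Z)q_Z - 40q_Z.
Leader FOC: 181/2 - 2q_Z = 0, so q_Z = 181/4.
Then q_L = (181 - 2·(181/4))/4 = 181/8.
Price P = 221 - 2·(543/8) = 341/4.
Zephyr's profit: (341/4 - 40)·(181/4) = 2047.5625.

2047.56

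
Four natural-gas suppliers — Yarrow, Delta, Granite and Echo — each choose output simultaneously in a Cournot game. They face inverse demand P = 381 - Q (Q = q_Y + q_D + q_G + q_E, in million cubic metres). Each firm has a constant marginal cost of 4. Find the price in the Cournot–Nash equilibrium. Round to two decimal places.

A representative firm's profit is π_i = q_i(381 - Q) - 4q_i.
Setting ∂π_i/∂q_i = 0 with rivals' quantities fixed: 377 - 2q_i - Σ_{j≠i} q_j = 0.
With identical firms every q_j equals q_i, so Σ_{j≠i} q_j = 3q_i and 377 = 5q_i, giving q_i = 377/5.
Total output Q = 1508/5, so price P = 381 - 1508/5 = 397/5.

79.40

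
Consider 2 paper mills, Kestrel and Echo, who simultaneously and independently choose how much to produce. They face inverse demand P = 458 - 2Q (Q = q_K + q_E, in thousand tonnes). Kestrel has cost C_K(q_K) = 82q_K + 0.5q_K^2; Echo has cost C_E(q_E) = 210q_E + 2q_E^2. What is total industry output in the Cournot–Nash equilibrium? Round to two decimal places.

83.33

Kestrel's profit: π_K = (458 - 2Q)q_K - (82q_K + (1/2)q_K²). Setting ∂π_K/∂q_K = 0: 376 - 5q_K - 2(q_E) = 0.
Echo's profit: π_E = (458 - 2Q)q_E - (210q_E + 2q_E²). Setting ∂π_E/∂q_E = 0: 248 - 8q_E - 2(q_K) = 0.
Rearranging gives the reaction functions q_K = (376 - 2q_E)/5 and q_E = (248 - 2q_K)/8.
Solving the pair: q_K = 628/9, q_E = 122/9.
Total output Q = 628/9 + 122/9 = 250/3.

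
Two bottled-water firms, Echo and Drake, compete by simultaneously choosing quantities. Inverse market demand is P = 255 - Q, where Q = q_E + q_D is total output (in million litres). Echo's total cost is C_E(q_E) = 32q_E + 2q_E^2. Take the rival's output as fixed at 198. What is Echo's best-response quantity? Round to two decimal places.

With the rival's output fixed at 198, Echo's profit is π_E = (255 - 198 - q_E)q_E - (32q_E + 2q_E²) = (57 - q_E)q_E - (32q_E + 2q_E²).
∂π_E/∂q_E = 25 - 6q_E = 0, so q_E = 25/6.

4.17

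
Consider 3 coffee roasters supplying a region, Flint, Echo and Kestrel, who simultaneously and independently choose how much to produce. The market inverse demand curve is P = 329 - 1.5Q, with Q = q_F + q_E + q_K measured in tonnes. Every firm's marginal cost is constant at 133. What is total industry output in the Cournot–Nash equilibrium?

Each firm earns π_i = (329 - 1.5Q)q_i - 133q_i.
First-order condition (treating rivals' output as given): 196 - 3q_i - (3/2)·Σ_{j≠i} q_j = 0.
By symmetry each firm produces the same amount; substituting Σ_{j≠i} q_j = 2q_i yields q_i = 196/6 = 98/3.
Total output Q = 98/3 + 98/3 + 98/3 = 98.

98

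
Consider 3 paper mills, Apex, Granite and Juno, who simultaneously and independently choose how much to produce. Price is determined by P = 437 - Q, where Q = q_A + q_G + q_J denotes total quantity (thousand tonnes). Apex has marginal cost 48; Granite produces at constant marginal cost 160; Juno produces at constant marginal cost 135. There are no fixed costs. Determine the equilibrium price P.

Apex's profit: π_A = (437 - Q)q_A - (48q_A). Setting ∂π_A/∂q_A = 0: 389 - 2q_A - (q_G + q_J) = 0.
Granite's first-order condition: 277 - 2q_G - (q_A + q_J) = 0.
Juno's first-order condition: 302 - 2q_J - (q_A + q_G) = 0.
Summing all 3 equations gives 968 − 4Q = 0, hence Q = 242.
Back-substituting: q_A = (389 − 242) = 147, q_G = (277 − 242) = 35, q_J = (302 − 242) = 60.
Total output Q = 242, so price P = 437 - 242 = 195.

195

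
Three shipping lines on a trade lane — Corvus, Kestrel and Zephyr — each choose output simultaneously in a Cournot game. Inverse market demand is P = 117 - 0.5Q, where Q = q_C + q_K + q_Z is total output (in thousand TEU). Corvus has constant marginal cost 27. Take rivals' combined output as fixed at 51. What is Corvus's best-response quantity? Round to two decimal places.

64.50

With rivals' combined output fixed at 51, Corvus's profit is π_C = (117 - (1/2)·51 - (1/2)q_C)q_C - (27q_C) = (183/2 - (1/2)q_C)q_C - (27q_C).
∂π_C/∂q_C = 129/2 - q_C = 0, so q_C = 129/2.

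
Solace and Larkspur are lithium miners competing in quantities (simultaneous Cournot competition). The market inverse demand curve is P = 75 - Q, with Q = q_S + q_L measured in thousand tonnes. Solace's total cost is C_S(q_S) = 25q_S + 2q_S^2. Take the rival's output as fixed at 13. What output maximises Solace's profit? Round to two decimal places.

6.17

With the rival's output fixed at 13, Solace's profit is π_S = (75 - 13 - q_S)q_S - (25q_S + 2q_S²) = (62 - q_S)q_S - (25q_S + 2q_S²).
∂π_S/∂q_S = 37 - 6q_S = 0, so q_S = 37/6.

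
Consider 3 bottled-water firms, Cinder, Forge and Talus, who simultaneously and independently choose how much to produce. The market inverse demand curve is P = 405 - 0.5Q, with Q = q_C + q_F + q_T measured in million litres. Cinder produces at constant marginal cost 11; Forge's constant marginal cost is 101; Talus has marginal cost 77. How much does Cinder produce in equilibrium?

Cinder's profit: π_C = (405 - 0.5Q)q_C - (11q_C). Setting ∂π_C/∂q_C = 0: 394 - q_C - (1/2)(q_F + q_T) = 0.
Forge's profit: π_F = (405 - 0.5Q)q_F - (101q_F). Setting ∂π_F/∂q_F = 0: 304 - q_F - (1/2)(q_C + q_T) = 0.
Talus's profit: π_T = (405 - 0.5Q)q_T - (77q_T). Setting ∂π_T/∂q_T = 0: 328 - q_T - (1/2)(q_C + q_F) = 0.
Summing all 3 equations gives 1026 − 2Q = 0, hence Q = 513.
Back-substituting: q_C = (394 − 513/2)/(1/2) = 275, q_F = (304 − 513/2)/(1/2) = 95, q_T = (328 − 513/2)/(1/2) = 143.

275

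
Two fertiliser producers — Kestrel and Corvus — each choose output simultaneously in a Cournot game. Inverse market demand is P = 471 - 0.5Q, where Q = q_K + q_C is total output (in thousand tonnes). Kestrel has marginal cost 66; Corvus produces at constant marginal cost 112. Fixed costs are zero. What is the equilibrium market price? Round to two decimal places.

Kestrel's profit: π_K = (471 - 0.5Q)q_K - (66q_K). Setting ∂π_K/∂q_K = 0: 405 - q_K - (1/2)(q_C) = 0.
Corvus's profit: π_C = (471 - 0.5Q)q_C - (112q_C). Setting ∂π_C/∂q_C = 0: 359 - q_C - (1/2)(q_K) = 0.
So q_K = (405 - (1/2)q_C) and q_C = (359 - (1/2)q_K).
Substituting one into the other gives q_K = 902/3 and q_C = 626/3.
Total output Q = 1528/3, so price P = 471 - (1/2)·(1528/3) = 649/3.

216.33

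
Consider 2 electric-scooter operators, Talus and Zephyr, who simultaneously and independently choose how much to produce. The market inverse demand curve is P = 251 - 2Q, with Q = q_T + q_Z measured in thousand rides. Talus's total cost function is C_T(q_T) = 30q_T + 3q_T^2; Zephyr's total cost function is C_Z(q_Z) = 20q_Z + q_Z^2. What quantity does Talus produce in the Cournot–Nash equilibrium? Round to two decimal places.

15.43

Talus's profit: π_T = (251 - 2Q)q_T - (30q_T + 3q_T²). Setting ∂π_T/∂q_T = 0: 221 - 10q_T - 2(q_Z) = 0.
Zephyr's first-order condition: 231 - 6q_Z - 2(q_T) = 0.
Best responses: q_T = (221 - 2q_Z)/10, q_Z = (231 - 2q_T)/6.
Solving the pair: q_T = 108/7, q_Z = 467/14.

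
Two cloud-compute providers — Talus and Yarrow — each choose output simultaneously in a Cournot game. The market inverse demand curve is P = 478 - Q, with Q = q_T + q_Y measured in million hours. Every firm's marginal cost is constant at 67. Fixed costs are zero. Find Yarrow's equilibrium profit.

Each firm earns π_i = (478 - Q)q_i - 67q_i.
First-order condition (treating rivals' output as given): 411 - 2q_i - q_j = 0.
With identical firms every q_j equals q_i, so q_j = q_i and 411 = 3q_i, giving q_i = 137.
Price P = 478 - 274 = 204.
Yarrow's profit: (204 - 67)·137 = 18769.

18769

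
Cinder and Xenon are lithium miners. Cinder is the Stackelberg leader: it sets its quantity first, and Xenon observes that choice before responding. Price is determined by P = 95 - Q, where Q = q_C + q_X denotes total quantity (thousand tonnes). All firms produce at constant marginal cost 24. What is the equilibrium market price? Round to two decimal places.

Solve by backward induction. Given q_C, the follower Xenon maximises π_X = (95 - q_C - q_X)q_X - 24q_X.
∂π_X/∂q_X = 71 - q_C - 2q_X = 0 gives the reaction function q_X = (71 - q_C)/2.
The leader anticipates this reaction. Substituting into P = 95 - Q gives P = 119/2 - (1/2)q_C, so π_C = (119/2 - (1/2)q_C)q_C - 24q_C.
Maximising: ∂π_C/∂q_C = 71/2 - q_C = 0, giving q_C = 71/2.
Then q_X = (71 - 71/2)/2 = 71/4.
Total output Q = 213/4, so price P = 95 - 213/4 = 167/4.

41.75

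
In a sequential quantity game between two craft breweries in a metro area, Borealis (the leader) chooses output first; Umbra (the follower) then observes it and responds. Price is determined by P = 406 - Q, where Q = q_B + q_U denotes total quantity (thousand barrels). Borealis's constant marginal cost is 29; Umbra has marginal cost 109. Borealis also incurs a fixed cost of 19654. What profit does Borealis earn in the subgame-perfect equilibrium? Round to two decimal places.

The follower Umbra best-responds to any q_B: π_U = (406 - Q)q_U - 109q_U.
Setting the follower's marginal profit to zero, 297 - q_B - 2q_U = 0, i.e. q_U = (297 - q_B)/2.
Borealis substitutes q_U(q_B) into its own profit: π_B = q_B(406 - q_B - (297 - q_B)/2) - 29q_B = (515/2 - (1/2)q_B)q_B - 29q_B.
The leader's first-order condition 457/2 - q_B = 0 yields q_B = 457/2.
Then q_U = (297 - 457/2)/2 = 137/4.
Price P = 406 - 1051/4 = 573/4.
Borealis's profit: (573/4 - 29)·(457/2) - 19654 = 6452.1250.

6452.13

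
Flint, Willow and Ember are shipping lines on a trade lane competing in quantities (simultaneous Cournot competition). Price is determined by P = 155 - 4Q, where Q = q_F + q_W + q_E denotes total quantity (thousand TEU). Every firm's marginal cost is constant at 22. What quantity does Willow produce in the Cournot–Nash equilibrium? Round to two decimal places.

A representative firm's profit is π_i = q_i(155 - 4Q) - 22q_i.
First-order condition (treating rivals' output as given): 133 - 8q_i - 4·Σ_{j≠i} q_j = 0.
With identical firms every q_j equals q_i, so Σ_{j≠i} q_j = 2q_i and 133 = 16q_i, giving q_i = 133/16.

8.31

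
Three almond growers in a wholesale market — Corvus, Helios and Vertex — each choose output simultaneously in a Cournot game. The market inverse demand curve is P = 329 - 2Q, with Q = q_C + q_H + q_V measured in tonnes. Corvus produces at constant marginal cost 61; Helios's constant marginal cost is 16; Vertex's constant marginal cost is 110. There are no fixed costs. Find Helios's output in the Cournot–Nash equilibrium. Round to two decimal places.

Corvus's profit: π_C = (329 - 2Q)q_C - (61q_C). Setting ∂π_C/∂q_C = 0: 268 - 4q_C - 2(q_H + q_V) = 0.
Helios's first-order condition: 313 - 4q_H - 2(q_C + q_V) = 0.
Vertex's first-order condition: 219 - 4q_V - 2(q_C + q_H) = 0.
Summing all 3 equations gives 800 − 8Q = 0, hence Q = 100.
Back-substituting: q_C = (268 − 200)/2 = 34, q_H = (313 − 200)/2 = 113/2, q_V = (219 − 200)/2 = 19/2.

56.50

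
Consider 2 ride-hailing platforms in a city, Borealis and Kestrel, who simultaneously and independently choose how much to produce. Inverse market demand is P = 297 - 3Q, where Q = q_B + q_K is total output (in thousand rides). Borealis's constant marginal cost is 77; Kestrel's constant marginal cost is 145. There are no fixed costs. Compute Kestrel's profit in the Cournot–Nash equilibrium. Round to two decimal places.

Borealis's profit: π_B = (297 - 3Q)q_B - (77q_B). Setting ∂π_B/∂q_B = 0: 220 - 6q_B - 3(q_K) = 0.
Kestrel's first-order condition: 152 - 6q_K - 3(q_B) = 0.
So q_B = (220 - 3q_K)/6 and q_K = (152 - 3q_B)/6.
Substituting one into the other gives q_B = 32 and q_K = 28/3.
Price P = 297 - 3·(124/3) = 173.
Kestrel's profit: (173 - 145)·(28/3) = 784/3.

261.33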